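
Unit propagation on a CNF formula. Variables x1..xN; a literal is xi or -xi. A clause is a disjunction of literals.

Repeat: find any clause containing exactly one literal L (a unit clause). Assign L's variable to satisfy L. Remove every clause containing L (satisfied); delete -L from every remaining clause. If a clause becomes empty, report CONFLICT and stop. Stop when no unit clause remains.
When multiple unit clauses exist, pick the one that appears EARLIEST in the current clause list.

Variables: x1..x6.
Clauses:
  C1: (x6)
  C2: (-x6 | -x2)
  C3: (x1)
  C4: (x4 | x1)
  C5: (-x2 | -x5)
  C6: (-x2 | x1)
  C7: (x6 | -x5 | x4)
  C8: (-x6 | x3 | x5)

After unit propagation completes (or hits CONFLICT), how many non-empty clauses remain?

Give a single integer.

unit clause [6] forces x6=T; simplify:
  drop -6 from [-6, -2] -> [-2]
  drop -6 from [-6, 3, 5] -> [3, 5]
  satisfied 2 clause(s); 6 remain; assigned so far: [6]
unit clause [-2] forces x2=F; simplify:
  satisfied 3 clause(s); 3 remain; assigned so far: [2, 6]
unit clause [1] forces x1=T; simplify:
  satisfied 2 clause(s); 1 remain; assigned so far: [1, 2, 6]

Answer: 1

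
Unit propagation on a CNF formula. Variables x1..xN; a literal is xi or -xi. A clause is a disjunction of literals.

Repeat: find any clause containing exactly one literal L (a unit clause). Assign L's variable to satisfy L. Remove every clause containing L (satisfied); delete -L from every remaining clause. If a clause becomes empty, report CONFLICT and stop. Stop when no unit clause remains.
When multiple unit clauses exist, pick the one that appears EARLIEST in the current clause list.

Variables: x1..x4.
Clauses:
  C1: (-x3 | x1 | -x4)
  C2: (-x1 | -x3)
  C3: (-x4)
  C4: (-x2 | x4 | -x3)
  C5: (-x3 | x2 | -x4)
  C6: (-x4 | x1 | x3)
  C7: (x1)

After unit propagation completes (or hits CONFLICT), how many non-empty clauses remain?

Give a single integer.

unit clause [-4] forces x4=F; simplify:
  drop 4 from [-2, 4, -3] -> [-2, -3]
  satisfied 4 clause(s); 3 remain; assigned so far: [4]
unit clause [1] forces x1=T; simplify:
  drop -1 from [-1, -3] -> [-3]
  satisfied 1 clause(s); 2 remain; assigned so far: [1, 4]
unit clause [-3] forces x3=F; simplify:
  satisfied 2 clause(s); 0 remain; assigned so far: [1, 3, 4]

Answer: 0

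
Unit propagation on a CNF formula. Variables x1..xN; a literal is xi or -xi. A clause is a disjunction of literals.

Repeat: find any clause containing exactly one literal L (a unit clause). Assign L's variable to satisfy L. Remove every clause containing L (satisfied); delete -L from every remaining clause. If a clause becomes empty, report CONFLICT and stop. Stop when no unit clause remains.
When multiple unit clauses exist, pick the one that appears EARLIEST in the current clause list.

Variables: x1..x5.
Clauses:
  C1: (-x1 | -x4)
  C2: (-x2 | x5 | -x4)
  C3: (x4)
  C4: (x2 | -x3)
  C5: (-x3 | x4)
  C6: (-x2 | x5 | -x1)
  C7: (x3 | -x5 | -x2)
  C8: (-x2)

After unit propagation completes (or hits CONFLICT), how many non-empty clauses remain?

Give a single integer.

unit clause [4] forces x4=T; simplify:
  drop -4 from [-1, -4] -> [-1]
  drop -4 from [-2, 5, -4] -> [-2, 5]
  satisfied 2 clause(s); 6 remain; assigned so far: [4]
unit clause [-1] forces x1=F; simplify:
  satisfied 2 clause(s); 4 remain; assigned so far: [1, 4]
unit clause [-2] forces x2=F; simplify:
  drop 2 from [2, -3] -> [-3]
  satisfied 3 clause(s); 1 remain; assigned so far: [1, 2, 4]
unit clause [-3] forces x3=F; simplify:
  satisfied 1 clause(s); 0 remain; assigned so far: [1, 2, 3, 4]

Answer: 0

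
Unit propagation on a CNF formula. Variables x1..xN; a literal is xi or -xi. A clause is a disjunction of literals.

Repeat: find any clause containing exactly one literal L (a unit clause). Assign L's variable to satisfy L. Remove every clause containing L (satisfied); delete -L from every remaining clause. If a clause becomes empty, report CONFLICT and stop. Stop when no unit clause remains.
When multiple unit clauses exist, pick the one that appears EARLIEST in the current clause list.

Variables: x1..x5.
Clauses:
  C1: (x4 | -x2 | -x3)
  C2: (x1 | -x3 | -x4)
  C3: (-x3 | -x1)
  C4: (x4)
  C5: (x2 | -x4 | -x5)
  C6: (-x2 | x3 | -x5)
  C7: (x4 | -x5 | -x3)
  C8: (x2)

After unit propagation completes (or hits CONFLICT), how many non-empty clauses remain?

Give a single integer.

Answer: 3

Derivation:
unit clause [4] forces x4=T; simplify:
  drop -4 from [1, -3, -4] -> [1, -3]
  drop -4 from [2, -4, -5] -> [2, -5]
  satisfied 3 clause(s); 5 remain; assigned so far: [4]
unit clause [2] forces x2=T; simplify:
  drop -2 from [-2, 3, -5] -> [3, -5]
  satisfied 2 clause(s); 3 remain; assigned so far: [2, 4]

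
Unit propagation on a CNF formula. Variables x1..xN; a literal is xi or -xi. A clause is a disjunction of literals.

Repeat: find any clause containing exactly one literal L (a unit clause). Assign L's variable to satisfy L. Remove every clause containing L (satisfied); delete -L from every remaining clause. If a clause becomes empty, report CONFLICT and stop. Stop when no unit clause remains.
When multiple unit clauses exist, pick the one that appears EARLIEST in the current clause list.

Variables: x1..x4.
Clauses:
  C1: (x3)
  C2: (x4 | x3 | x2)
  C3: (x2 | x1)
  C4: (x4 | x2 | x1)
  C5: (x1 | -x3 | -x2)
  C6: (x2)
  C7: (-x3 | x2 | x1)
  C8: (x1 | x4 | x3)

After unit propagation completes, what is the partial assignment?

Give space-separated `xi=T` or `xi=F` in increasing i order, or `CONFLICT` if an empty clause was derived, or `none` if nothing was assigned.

unit clause [3] forces x3=T; simplify:
  drop -3 from [1, -3, -2] -> [1, -2]
  drop -3 from [-3, 2, 1] -> [2, 1]
  satisfied 3 clause(s); 5 remain; assigned so far: [3]
unit clause [2] forces x2=T; simplify:
  drop -2 from [1, -2] -> [1]
  satisfied 4 clause(s); 1 remain; assigned so far: [2, 3]
unit clause [1] forces x1=T; simplify:
  satisfied 1 clause(s); 0 remain; assigned so far: [1, 2, 3]

Answer: x1=T x2=T x3=T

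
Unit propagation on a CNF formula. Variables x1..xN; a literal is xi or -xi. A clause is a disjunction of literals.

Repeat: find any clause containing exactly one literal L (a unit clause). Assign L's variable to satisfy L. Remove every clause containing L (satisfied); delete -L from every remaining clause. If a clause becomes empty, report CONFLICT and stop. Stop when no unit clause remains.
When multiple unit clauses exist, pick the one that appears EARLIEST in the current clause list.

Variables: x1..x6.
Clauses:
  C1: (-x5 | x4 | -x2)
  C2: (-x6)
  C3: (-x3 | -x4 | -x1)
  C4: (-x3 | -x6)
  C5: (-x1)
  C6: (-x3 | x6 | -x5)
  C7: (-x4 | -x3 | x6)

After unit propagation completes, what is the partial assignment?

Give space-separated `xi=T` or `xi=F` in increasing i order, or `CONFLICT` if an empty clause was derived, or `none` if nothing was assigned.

Answer: x1=F x6=F

Derivation:
unit clause [-6] forces x6=F; simplify:
  drop 6 from [-3, 6, -5] -> [-3, -5]
  drop 6 from [-4, -3, 6] -> [-4, -3]
  satisfied 2 clause(s); 5 remain; assigned so far: [6]
unit clause [-1] forces x1=F; simplify:
  satisfied 2 clause(s); 3 remain; assigned so far: [1, 6]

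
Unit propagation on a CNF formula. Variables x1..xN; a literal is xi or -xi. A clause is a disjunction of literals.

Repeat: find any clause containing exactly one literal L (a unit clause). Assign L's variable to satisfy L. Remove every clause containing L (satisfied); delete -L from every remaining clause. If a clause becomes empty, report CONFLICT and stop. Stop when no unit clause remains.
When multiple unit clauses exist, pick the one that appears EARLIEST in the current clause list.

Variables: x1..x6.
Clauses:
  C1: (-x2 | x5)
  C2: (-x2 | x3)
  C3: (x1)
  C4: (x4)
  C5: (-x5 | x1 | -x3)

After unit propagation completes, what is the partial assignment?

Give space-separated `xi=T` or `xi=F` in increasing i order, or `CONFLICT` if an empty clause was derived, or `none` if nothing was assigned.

unit clause [1] forces x1=T; simplify:
  satisfied 2 clause(s); 3 remain; assigned so far: [1]
unit clause [4] forces x4=T; simplify:
  satisfied 1 clause(s); 2 remain; assigned so far: [1, 4]

Answer: x1=T x4=T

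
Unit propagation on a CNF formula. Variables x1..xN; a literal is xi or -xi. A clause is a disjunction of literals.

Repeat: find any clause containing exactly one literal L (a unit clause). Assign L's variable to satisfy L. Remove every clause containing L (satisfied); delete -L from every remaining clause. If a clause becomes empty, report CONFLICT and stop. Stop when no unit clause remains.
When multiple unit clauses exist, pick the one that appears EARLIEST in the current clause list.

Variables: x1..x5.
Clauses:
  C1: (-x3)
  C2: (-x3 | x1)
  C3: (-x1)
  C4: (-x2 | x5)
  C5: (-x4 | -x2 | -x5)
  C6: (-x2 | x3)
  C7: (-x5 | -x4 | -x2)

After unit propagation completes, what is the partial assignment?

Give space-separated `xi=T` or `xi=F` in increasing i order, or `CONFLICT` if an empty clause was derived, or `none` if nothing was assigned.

Answer: x1=F x2=F x3=F

Derivation:
unit clause [-3] forces x3=F; simplify:
  drop 3 from [-2, 3] -> [-2]
  satisfied 2 clause(s); 5 remain; assigned so far: [3]
unit clause [-1] forces x1=F; simplify:
  satisfied 1 clause(s); 4 remain; assigned so far: [1, 3]
unit clause [-2] forces x2=F; simplify:
  satisfied 4 clause(s); 0 remain; assigned so far: [1, 2, 3]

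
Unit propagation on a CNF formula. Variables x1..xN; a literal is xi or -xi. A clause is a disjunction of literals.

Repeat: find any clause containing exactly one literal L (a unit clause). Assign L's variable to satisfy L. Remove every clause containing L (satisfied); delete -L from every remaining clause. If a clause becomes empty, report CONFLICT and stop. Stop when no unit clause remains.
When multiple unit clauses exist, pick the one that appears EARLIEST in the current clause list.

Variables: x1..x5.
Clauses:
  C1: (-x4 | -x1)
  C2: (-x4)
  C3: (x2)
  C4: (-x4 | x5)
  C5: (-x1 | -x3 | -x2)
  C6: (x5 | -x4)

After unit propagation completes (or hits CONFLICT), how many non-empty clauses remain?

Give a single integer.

Answer: 1

Derivation:
unit clause [-4] forces x4=F; simplify:
  satisfied 4 clause(s); 2 remain; assigned so far: [4]
unit clause [2] forces x2=T; simplify:
  drop -2 from [-1, -3, -2] -> [-1, -3]
  satisfied 1 clause(s); 1 remain; assigned so far: [2, 4]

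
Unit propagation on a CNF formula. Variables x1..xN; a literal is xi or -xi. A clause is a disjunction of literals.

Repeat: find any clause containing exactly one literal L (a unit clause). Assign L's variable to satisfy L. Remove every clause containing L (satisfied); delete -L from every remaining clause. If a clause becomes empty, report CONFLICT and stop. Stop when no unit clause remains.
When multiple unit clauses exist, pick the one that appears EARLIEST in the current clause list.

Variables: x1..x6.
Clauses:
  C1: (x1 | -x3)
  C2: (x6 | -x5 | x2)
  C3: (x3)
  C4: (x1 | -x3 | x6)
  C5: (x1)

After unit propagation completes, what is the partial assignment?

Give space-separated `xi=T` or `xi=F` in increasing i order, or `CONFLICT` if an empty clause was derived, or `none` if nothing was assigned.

Answer: x1=T x3=T

Derivation:
unit clause [3] forces x3=T; simplify:
  drop -3 from [1, -3] -> [1]
  drop -3 from [1, -3, 6] -> [1, 6]
  satisfied 1 clause(s); 4 remain; assigned so far: [3]
unit clause [1] forces x1=T; simplify:
  satisfied 3 clause(s); 1 remain; assigned so far: [1, 3]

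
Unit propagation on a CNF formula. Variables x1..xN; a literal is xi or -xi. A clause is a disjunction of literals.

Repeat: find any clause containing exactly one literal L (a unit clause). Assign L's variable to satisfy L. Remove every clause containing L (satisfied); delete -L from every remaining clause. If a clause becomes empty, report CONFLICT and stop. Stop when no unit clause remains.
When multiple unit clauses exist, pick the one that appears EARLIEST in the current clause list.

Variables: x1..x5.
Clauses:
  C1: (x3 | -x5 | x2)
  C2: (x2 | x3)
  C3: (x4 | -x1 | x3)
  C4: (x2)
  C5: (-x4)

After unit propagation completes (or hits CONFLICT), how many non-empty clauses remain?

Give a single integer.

unit clause [2] forces x2=T; simplify:
  satisfied 3 clause(s); 2 remain; assigned so far: [2]
unit clause [-4] forces x4=F; simplify:
  drop 4 from [4, -1, 3] -> [-1, 3]
  satisfied 1 clause(s); 1 remain; assigned so far: [2, 4]

Answer: 1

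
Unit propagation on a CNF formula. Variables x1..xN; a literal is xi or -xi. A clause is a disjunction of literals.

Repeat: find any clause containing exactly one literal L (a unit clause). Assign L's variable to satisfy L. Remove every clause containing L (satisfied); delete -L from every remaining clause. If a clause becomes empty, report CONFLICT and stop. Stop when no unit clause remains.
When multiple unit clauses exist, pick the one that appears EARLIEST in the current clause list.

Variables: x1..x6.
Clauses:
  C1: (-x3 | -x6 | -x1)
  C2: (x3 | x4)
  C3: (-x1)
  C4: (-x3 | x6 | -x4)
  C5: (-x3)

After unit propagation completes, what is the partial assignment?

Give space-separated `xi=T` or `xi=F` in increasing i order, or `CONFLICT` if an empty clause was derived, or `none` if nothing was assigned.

Answer: x1=F x3=F x4=T

Derivation:
unit clause [-1] forces x1=F; simplify:
  satisfied 2 clause(s); 3 remain; assigned so far: [1]
unit clause [-3] forces x3=F; simplify:
  drop 3 from [3, 4] -> [4]
  satisfied 2 clause(s); 1 remain; assigned so far: [1, 3]
unit clause [4] forces x4=T; simplify:
  satisfied 1 clause(s); 0 remain; assigned so far: [1, 3, 4]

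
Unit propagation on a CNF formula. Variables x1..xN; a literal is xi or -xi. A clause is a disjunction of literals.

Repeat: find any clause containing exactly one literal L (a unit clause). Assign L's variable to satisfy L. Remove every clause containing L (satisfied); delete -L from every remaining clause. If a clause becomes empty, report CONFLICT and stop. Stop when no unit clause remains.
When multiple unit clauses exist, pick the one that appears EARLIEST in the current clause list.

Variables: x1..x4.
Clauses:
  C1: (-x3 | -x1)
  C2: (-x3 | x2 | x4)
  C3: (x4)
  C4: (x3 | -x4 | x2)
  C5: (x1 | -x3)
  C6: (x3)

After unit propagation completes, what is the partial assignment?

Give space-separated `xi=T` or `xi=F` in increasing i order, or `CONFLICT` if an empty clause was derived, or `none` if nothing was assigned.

unit clause [4] forces x4=T; simplify:
  drop -4 from [3, -4, 2] -> [3, 2]
  satisfied 2 clause(s); 4 remain; assigned so far: [4]
unit clause [3] forces x3=T; simplify:
  drop -3 from [-3, -1] -> [-1]
  drop -3 from [1, -3] -> [1]
  satisfied 2 clause(s); 2 remain; assigned so far: [3, 4]
unit clause [-1] forces x1=F; simplify:
  drop 1 from [1] -> [] (empty!)
  satisfied 1 clause(s); 1 remain; assigned so far: [1, 3, 4]
CONFLICT (empty clause)

Answer: CONFLICT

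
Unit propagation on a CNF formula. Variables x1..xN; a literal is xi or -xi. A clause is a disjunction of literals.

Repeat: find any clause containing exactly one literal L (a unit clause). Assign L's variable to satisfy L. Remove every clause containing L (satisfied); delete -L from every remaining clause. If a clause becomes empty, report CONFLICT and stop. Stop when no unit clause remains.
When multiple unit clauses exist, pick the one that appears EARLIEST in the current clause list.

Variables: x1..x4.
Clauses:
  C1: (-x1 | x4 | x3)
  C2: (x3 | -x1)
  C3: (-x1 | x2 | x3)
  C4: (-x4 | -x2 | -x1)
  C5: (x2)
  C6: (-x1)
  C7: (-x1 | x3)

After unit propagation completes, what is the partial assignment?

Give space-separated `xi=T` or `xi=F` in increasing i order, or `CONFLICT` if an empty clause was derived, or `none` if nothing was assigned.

Answer: x1=F x2=T

Derivation:
unit clause [2] forces x2=T; simplify:
  drop -2 from [-4, -2, -1] -> [-4, -1]
  satisfied 2 clause(s); 5 remain; assigned so far: [2]
unit clause [-1] forces x1=F; simplify:
  satisfied 5 clause(s); 0 remain; assigned so far: [1, 2]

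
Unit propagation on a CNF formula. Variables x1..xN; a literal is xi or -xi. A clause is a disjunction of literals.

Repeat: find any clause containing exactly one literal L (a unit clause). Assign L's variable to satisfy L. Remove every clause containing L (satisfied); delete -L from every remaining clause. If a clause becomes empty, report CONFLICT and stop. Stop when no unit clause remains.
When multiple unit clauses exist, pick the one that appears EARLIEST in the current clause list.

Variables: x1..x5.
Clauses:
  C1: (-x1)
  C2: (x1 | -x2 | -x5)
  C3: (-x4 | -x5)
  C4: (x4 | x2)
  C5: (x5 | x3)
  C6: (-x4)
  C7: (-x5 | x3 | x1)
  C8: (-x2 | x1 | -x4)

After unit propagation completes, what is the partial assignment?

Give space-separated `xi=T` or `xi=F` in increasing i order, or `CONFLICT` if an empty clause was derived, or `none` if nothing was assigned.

Answer: x1=F x2=T x3=T x4=F x5=F

Derivation:
unit clause [-1] forces x1=F; simplify:
  drop 1 from [1, -2, -5] -> [-2, -5]
  drop 1 from [-5, 3, 1] -> [-5, 3]
  drop 1 from [-2, 1, -4] -> [-2, -4]
  satisfied 1 clause(s); 7 remain; assigned so far: [1]
unit clause [-4] forces x4=F; simplify:
  drop 4 from [4, 2] -> [2]
  satisfied 3 clause(s); 4 remain; assigned so far: [1, 4]
unit clause [2] forces x2=T; simplify:
  drop -2 from [-2, -5] -> [-5]
  satisfied 1 clause(s); 3 remain; assigned so far: [1, 2, 4]
unit clause [-5] forces x5=F; simplify:
  drop 5 from [5, 3] -> [3]
  satisfied 2 clause(s); 1 remain; assigned so far: [1, 2, 4, 5]
unit clause [3] forces x3=T; simplify:
  satisfied 1 clause(s); 0 remain; assigned so far: [1, 2, 3, 4, 5]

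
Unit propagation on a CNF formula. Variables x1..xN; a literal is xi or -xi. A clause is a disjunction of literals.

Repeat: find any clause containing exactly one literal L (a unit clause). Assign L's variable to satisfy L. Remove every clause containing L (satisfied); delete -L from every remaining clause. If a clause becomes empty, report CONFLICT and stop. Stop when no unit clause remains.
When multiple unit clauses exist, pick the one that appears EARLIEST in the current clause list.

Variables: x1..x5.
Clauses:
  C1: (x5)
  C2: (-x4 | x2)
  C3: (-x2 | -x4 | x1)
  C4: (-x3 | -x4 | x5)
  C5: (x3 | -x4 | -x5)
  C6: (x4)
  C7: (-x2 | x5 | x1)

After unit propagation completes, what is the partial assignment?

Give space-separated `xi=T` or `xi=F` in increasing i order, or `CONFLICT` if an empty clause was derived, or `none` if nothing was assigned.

unit clause [5] forces x5=T; simplify:
  drop -5 from [3, -4, -5] -> [3, -4]
  satisfied 3 clause(s); 4 remain; assigned so far: [5]
unit clause [4] forces x4=T; simplify:
  drop -4 from [-4, 2] -> [2]
  drop -4 from [-2, -4, 1] -> [-2, 1]
  drop -4 from [3, -4] -> [3]
  satisfied 1 clause(s); 3 remain; assigned so far: [4, 5]
unit clause [2] forces x2=T; simplify:
  drop -2 from [-2, 1] -> [1]
  satisfied 1 clause(s); 2 remain; assigned so far: [2, 4, 5]
unit clause [1] forces x1=T; simplify:
  satisfied 1 clause(s); 1 remain; assigned so far: [1, 2, 4, 5]
unit clause [3] forces x3=T; simplify:
  satisfied 1 clause(s); 0 remain; assigned so far: [1, 2, 3, 4, 5]

Answer: x1=T x2=T x3=T x4=T x5=T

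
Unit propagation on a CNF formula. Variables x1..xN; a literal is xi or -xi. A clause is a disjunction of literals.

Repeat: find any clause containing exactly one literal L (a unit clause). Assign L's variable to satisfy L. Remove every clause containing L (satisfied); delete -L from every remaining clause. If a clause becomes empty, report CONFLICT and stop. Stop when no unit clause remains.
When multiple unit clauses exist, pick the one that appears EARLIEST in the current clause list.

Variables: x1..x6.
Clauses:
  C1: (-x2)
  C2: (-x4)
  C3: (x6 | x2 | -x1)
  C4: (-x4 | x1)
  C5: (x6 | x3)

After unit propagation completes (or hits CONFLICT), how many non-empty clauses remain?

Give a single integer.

unit clause [-2] forces x2=F; simplify:
  drop 2 from [6, 2, -1] -> [6, -1]
  satisfied 1 clause(s); 4 remain; assigned so far: [2]
unit clause [-4] forces x4=F; simplify:
  satisfied 2 clause(s); 2 remain; assigned so far: [2, 4]

Answer: 2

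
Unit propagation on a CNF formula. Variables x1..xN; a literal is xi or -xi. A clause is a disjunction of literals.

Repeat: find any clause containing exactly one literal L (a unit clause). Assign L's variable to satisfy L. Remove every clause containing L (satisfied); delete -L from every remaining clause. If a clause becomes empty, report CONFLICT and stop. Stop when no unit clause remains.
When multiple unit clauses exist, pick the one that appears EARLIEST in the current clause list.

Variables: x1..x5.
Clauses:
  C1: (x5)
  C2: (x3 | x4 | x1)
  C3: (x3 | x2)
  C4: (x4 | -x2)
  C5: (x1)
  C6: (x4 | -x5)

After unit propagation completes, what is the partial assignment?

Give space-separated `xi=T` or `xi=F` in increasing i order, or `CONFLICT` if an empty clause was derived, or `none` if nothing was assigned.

Answer: x1=T x4=T x5=T

Derivation:
unit clause [5] forces x5=T; simplify:
  drop -5 from [4, -5] -> [4]
  satisfied 1 clause(s); 5 remain; assigned so far: [5]
unit clause [1] forces x1=T; simplify:
  satisfied 2 clause(s); 3 remain; assigned so far: [1, 5]
unit clause [4] forces x4=T; simplify:
  satisfied 2 clause(s); 1 remain; assigned so far: [1, 4, 5]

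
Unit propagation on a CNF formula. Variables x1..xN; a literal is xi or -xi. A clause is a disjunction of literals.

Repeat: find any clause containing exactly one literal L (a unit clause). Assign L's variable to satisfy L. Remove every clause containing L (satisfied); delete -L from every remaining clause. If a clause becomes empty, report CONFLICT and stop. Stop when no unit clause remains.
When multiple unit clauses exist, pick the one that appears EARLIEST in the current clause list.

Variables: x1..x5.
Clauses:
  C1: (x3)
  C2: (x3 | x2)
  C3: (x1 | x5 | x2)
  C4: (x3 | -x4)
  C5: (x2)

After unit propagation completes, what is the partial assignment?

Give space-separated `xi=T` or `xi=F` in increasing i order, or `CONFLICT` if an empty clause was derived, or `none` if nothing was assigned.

Answer: x2=T x3=T

Derivation:
unit clause [3] forces x3=T; simplify:
  satisfied 3 clause(s); 2 remain; assigned so far: [3]
unit clause [2] forces x2=T; simplify:
  satisfied 2 clause(s); 0 remain; assigned so far: [2, 3]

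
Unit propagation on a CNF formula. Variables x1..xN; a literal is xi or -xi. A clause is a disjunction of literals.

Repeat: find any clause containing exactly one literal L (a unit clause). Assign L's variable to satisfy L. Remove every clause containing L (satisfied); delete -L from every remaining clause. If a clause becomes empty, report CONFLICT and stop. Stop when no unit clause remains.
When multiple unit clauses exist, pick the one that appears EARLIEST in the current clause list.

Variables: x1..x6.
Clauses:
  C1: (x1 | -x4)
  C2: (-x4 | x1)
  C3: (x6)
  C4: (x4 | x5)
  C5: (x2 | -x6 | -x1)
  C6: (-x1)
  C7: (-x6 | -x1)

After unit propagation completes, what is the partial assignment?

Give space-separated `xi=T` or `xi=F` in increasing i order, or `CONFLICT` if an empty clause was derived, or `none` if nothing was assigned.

unit clause [6] forces x6=T; simplify:
  drop -6 from [2, -6, -1] -> [2, -1]
  drop -6 from [-6, -1] -> [-1]
  satisfied 1 clause(s); 6 remain; assigned so far: [6]
unit clause [-1] forces x1=F; simplify:
  drop 1 from [1, -4] -> [-4]
  drop 1 from [-4, 1] -> [-4]
  satisfied 3 clause(s); 3 remain; assigned so far: [1, 6]
unit clause [-4] forces x4=F; simplify:
  drop 4 from [4, 5] -> [5]
  satisfied 2 clause(s); 1 remain; assigned so far: [1, 4, 6]
unit clause [5] forces x5=T; simplify:
  satisfied 1 clause(s); 0 remain; assigned so far: [1, 4, 5, 6]

Answer: x1=F x4=F x5=T x6=T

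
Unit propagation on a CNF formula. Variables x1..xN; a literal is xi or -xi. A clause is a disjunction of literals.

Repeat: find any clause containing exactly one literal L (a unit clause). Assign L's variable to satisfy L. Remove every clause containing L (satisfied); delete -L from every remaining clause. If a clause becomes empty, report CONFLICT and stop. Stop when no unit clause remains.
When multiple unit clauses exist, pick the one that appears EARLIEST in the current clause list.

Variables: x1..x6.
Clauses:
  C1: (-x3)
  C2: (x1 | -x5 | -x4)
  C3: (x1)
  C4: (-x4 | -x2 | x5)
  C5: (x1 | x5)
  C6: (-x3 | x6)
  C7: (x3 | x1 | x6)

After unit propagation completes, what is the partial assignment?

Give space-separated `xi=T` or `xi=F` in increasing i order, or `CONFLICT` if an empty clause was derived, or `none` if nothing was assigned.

unit clause [-3] forces x3=F; simplify:
  drop 3 from [3, 1, 6] -> [1, 6]
  satisfied 2 clause(s); 5 remain; assigned so far: [3]
unit clause [1] forces x1=T; simplify:
  satisfied 4 clause(s); 1 remain; assigned so far: [1, 3]

Answer: x1=T x3=F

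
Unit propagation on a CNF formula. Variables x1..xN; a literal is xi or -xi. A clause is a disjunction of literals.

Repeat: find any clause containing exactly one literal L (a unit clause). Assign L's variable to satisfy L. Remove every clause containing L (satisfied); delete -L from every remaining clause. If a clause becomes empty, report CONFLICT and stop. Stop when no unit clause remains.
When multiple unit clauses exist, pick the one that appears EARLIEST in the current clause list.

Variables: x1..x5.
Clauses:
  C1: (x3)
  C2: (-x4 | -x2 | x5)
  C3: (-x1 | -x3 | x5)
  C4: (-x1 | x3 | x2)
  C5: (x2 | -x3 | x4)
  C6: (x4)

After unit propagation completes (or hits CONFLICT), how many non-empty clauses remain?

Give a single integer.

Answer: 2

Derivation:
unit clause [3] forces x3=T; simplify:
  drop -3 from [-1, -3, 5] -> [-1, 5]
  drop -3 from [2, -3, 4] -> [2, 4]
  satisfied 2 clause(s); 4 remain; assigned so far: [3]
unit clause [4] forces x4=T; simplify:
  drop -4 from [-4, -2, 5] -> [-2, 5]
  satisfied 2 clause(s); 2 remain; assigned so far: [3, 4]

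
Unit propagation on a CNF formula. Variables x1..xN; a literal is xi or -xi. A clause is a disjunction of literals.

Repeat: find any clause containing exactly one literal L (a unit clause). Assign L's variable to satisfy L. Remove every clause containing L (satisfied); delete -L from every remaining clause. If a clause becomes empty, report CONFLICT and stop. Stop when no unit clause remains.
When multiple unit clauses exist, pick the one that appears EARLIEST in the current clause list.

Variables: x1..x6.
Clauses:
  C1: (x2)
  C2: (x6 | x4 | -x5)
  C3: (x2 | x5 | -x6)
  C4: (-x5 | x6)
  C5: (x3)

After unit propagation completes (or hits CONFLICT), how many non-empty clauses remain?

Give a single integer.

Answer: 2

Derivation:
unit clause [2] forces x2=T; simplify:
  satisfied 2 clause(s); 3 remain; assigned so far: [2]
unit clause [3] forces x3=T; simplify:
  satisfied 1 clause(s); 2 remain; assigned so far: [2, 3]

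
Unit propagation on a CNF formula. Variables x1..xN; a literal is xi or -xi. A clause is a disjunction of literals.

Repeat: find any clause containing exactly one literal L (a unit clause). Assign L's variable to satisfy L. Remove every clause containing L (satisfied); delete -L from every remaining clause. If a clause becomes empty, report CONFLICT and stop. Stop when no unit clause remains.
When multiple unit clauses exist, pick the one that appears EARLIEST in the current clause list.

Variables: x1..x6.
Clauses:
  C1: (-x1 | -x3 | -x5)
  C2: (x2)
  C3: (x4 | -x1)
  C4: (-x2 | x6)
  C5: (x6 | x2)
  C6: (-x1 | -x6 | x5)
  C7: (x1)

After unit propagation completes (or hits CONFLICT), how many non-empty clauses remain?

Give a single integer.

Answer: 0

Derivation:
unit clause [2] forces x2=T; simplify:
  drop -2 from [-2, 6] -> [6]
  satisfied 2 clause(s); 5 remain; assigned so far: [2]
unit clause [6] forces x6=T; simplify:
  drop -6 from [-1, -6, 5] -> [-1, 5]
  satisfied 1 clause(s); 4 remain; assigned so far: [2, 6]
unit clause [1] forces x1=T; simplify:
  drop -1 from [-1, -3, -5] -> [-3, -5]
  drop -1 from [4, -1] -> [4]
  drop -1 from [-1, 5] -> [5]
  satisfied 1 clause(s); 3 remain; assigned so far: [1, 2, 6]
unit clause [4] forces x4=T; simplify:
  satisfied 1 clause(s); 2 remain; assigned so far: [1, 2, 4, 6]
unit clause [5] forces x5=T; simplify:
  drop -5 from [-3, -5] -> [-3]
  satisfied 1 clause(s); 1 remain; assigned so far: [1, 2, 4, 5, 6]
unit clause [-3] forces x3=F; simplify:
  satisfied 1 clause(s); 0 remain; assigned so far: [1, 2, 3, 4, 5, 6]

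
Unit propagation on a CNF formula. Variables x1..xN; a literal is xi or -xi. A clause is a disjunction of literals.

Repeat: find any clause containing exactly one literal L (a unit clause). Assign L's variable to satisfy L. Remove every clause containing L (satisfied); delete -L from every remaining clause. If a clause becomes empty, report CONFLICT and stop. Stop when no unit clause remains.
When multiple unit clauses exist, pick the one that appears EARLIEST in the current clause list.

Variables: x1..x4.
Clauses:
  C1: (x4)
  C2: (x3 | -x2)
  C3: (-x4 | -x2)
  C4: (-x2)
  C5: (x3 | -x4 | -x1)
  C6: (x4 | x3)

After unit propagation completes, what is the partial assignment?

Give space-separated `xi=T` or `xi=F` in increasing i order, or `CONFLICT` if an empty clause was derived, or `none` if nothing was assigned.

Answer: x2=F x4=T

Derivation:
unit clause [4] forces x4=T; simplify:
  drop -4 from [-4, -2] -> [-2]
  drop -4 from [3, -4, -1] -> [3, -1]
  satisfied 2 clause(s); 4 remain; assigned so far: [4]
unit clause [-2] forces x2=F; simplify:
  satisfied 3 clause(s); 1 remain; assigned so far: [2, 4]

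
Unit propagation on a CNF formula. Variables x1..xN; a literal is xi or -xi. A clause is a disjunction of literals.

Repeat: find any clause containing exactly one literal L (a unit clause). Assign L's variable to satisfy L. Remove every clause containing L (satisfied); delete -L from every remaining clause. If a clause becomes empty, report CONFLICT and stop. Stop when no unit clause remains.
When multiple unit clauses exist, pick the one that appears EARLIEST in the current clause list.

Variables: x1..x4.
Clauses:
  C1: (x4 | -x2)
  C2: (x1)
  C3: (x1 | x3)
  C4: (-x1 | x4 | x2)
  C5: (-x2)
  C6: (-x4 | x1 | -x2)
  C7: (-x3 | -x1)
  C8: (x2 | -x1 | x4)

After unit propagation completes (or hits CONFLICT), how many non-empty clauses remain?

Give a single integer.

Answer: 0

Derivation:
unit clause [1] forces x1=T; simplify:
  drop -1 from [-1, 4, 2] -> [4, 2]
  drop -1 from [-3, -1] -> [-3]
  drop -1 from [2, -1, 4] -> [2, 4]
  satisfied 3 clause(s); 5 remain; assigned so far: [1]
unit clause [-2] forces x2=F; simplify:
  drop 2 from [4, 2] -> [4]
  drop 2 from [2, 4] -> [4]
  satisfied 2 clause(s); 3 remain; assigned so far: [1, 2]
unit clause [4] forces x4=T; simplify:
  satisfied 2 clause(s); 1 remain; assigned so far: [1, 2, 4]
unit clause [-3] forces x3=F; simplify:
  satisfied 1 clause(s); 0 remain; assigned so far: [1, 2, 3, 4]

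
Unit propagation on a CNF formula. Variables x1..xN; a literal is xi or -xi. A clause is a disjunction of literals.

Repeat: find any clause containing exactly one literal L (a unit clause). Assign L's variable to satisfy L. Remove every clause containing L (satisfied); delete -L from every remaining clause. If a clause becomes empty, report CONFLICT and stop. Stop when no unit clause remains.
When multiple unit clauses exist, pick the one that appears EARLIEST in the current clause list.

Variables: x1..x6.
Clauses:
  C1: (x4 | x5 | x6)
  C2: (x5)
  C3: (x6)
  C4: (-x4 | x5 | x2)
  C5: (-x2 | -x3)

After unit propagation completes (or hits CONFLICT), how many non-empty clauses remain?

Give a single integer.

unit clause [5] forces x5=T; simplify:
  satisfied 3 clause(s); 2 remain; assigned so far: [5]
unit clause [6] forces x6=T; simplify:
  satisfied 1 clause(s); 1 remain; assigned so far: [5, 6]

Answer: 1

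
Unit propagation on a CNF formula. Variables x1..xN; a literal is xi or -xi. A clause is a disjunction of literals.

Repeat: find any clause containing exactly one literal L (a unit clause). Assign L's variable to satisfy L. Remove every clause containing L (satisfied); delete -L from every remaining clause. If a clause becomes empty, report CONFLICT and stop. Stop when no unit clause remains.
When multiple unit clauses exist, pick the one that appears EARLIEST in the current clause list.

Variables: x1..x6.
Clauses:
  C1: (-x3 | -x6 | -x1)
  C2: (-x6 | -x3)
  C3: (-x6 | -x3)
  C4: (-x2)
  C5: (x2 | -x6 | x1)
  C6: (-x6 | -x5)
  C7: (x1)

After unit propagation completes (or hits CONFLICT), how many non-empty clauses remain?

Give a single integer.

Answer: 4

Derivation:
unit clause [-2] forces x2=F; simplify:
  drop 2 from [2, -6, 1] -> [-6, 1]
  satisfied 1 clause(s); 6 remain; assigned so far: [2]
unit clause [1] forces x1=T; simplify:
  drop -1 from [-3, -6, -1] -> [-3, -6]
  satisfied 2 clause(s); 4 remain; assigned so far: [1, 2]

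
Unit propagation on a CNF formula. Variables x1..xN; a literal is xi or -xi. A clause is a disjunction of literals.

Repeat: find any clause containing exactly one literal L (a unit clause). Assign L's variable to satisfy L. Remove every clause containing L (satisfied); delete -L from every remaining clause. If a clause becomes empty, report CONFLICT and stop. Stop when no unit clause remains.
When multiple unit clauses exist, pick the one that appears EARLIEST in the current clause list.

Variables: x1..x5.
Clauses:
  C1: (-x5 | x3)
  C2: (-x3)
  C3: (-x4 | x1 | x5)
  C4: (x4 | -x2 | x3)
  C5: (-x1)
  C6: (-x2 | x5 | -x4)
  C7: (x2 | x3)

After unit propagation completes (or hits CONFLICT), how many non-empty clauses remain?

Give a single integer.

unit clause [-3] forces x3=F; simplify:
  drop 3 from [-5, 3] -> [-5]
  drop 3 from [4, -2, 3] -> [4, -2]
  drop 3 from [2, 3] -> [2]
  satisfied 1 clause(s); 6 remain; assigned so far: [3]
unit clause [-5] forces x5=F; simplify:
  drop 5 from [-4, 1, 5] -> [-4, 1]
  drop 5 from [-2, 5, -4] -> [-2, -4]
  satisfied 1 clause(s); 5 remain; assigned so far: [3, 5]
unit clause [-1] forces x1=F; simplify:
  drop 1 from [-4, 1] -> [-4]
  satisfied 1 clause(s); 4 remain; assigned so far: [1, 3, 5]
unit clause [-4] forces x4=F; simplify:
  drop 4 from [4, -2] -> [-2]
  satisfied 2 clause(s); 2 remain; assigned so far: [1, 3, 4, 5]
unit clause [-2] forces x2=F; simplify:
  drop 2 from [2] -> [] (empty!)
  satisfied 1 clause(s); 1 remain; assigned so far: [1, 2, 3, 4, 5]
CONFLICT (empty clause)

Answer: 0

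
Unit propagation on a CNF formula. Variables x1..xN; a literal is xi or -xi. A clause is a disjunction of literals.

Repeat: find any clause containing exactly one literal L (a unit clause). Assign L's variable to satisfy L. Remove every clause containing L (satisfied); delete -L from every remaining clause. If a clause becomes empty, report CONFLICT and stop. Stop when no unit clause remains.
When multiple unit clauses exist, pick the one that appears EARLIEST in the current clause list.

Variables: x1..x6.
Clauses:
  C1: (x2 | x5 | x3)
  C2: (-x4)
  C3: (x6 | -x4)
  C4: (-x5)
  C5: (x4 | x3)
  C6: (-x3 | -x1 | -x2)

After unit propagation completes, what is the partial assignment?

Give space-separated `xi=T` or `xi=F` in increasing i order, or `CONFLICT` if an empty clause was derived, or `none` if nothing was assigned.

Answer: x3=T x4=F x5=F

Derivation:
unit clause [-4] forces x4=F; simplify:
  drop 4 from [4, 3] -> [3]
  satisfied 2 clause(s); 4 remain; assigned so far: [4]
unit clause [-5] forces x5=F; simplify:
  drop 5 from [2, 5, 3] -> [2, 3]
  satisfied 1 clause(s); 3 remain; assigned so far: [4, 5]
unit clause [3] forces x3=T; simplify:
  drop -3 from [-3, -1, -2] -> [-1, -2]
  satisfied 2 clause(s); 1 remain; assigned so far: [3, 4, 5]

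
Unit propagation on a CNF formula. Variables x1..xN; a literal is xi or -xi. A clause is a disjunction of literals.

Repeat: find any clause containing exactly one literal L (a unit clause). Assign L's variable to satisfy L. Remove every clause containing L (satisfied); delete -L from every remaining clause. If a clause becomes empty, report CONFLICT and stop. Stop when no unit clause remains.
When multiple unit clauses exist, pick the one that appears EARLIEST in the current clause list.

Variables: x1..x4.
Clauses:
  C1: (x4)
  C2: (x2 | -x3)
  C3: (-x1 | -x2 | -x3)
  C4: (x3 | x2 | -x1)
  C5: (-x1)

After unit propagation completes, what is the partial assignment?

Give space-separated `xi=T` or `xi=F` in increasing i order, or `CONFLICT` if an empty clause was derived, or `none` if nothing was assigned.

Answer: x1=F x4=T

Derivation:
unit clause [4] forces x4=T; simplify:
  satisfied 1 clause(s); 4 remain; assigned so far: [4]
unit clause [-1] forces x1=F; simplify:
  satisfied 3 clause(s); 1 remain; assigned so far: [1, 4]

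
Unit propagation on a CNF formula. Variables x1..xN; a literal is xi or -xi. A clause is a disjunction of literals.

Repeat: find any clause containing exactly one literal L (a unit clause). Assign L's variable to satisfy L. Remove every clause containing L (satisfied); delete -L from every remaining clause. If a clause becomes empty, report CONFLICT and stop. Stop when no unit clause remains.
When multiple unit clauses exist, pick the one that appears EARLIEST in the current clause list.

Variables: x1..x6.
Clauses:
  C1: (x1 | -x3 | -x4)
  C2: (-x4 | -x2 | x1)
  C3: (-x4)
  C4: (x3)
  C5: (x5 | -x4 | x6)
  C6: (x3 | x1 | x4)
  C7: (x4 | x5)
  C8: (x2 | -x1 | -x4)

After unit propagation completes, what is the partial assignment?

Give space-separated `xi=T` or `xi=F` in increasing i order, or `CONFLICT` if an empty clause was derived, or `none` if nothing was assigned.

Answer: x3=T x4=F x5=T

Derivation:
unit clause [-4] forces x4=F; simplify:
  drop 4 from [3, 1, 4] -> [3, 1]
  drop 4 from [4, 5] -> [5]
  satisfied 5 clause(s); 3 remain; assigned so far: [4]
unit clause [3] forces x3=T; simplify:
  satisfied 2 clause(s); 1 remain; assigned so far: [3, 4]
unit clause [5] forces x5=T; simplify:
  satisfied 1 clause(s); 0 remain; assigned so far: [3, 4, 5]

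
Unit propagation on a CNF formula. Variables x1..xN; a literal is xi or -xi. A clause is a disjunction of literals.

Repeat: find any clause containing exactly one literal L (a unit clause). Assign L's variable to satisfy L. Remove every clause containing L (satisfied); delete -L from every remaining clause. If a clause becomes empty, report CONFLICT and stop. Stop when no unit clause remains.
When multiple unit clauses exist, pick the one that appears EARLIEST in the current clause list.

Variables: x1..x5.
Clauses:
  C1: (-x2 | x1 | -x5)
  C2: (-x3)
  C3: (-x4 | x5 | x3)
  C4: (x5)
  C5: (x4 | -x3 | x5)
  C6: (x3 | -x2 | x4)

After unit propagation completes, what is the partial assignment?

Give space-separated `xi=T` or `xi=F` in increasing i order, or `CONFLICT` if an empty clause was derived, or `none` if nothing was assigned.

Answer: x3=F x5=T

Derivation:
unit clause [-3] forces x3=F; simplify:
  drop 3 from [-4, 5, 3] -> [-4, 5]
  drop 3 from [3, -2, 4] -> [-2, 4]
  satisfied 2 clause(s); 4 remain; assigned so far: [3]
unit clause [5] forces x5=T; simplify:
  drop -5 from [-2, 1, -5] -> [-2, 1]
  satisfied 2 clause(s); 2 remain; assigned so far: [3, 5]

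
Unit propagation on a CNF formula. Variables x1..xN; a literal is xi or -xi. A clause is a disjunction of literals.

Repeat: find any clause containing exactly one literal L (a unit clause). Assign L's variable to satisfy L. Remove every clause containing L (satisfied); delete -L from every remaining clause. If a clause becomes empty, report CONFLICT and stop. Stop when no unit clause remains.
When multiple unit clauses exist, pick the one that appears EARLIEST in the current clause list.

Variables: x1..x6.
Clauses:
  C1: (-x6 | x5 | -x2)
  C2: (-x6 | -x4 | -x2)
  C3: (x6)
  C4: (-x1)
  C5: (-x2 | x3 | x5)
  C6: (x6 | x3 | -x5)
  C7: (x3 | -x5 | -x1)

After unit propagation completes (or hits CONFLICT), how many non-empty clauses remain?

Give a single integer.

unit clause [6] forces x6=T; simplify:
  drop -6 from [-6, 5, -2] -> [5, -2]
  drop -6 from [-6, -4, -2] -> [-4, -2]
  satisfied 2 clause(s); 5 remain; assigned so far: [6]
unit clause [-1] forces x1=F; simplify:
  satisfied 2 clause(s); 3 remain; assigned so far: [1, 6]

Answer: 3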